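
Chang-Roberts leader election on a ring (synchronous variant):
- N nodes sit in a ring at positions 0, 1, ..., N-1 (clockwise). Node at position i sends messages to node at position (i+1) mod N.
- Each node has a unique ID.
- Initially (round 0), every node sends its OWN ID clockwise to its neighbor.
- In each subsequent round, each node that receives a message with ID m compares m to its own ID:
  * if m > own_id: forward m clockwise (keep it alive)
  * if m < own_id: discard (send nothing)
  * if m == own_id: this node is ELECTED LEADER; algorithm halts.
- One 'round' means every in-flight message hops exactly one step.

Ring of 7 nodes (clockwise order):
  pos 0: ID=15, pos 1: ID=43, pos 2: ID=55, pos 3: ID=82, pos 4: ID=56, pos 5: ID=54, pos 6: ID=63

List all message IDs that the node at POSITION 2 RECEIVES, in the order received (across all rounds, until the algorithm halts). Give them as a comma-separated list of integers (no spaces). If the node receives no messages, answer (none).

Answer: 43,63,82

Derivation:
Round 1: pos1(id43) recv 15: drop; pos2(id55) recv 43: drop; pos3(id82) recv 55: drop; pos4(id56) recv 82: fwd; pos5(id54) recv 56: fwd; pos6(id63) recv 54: drop; pos0(id15) recv 63: fwd
Round 2: pos5(id54) recv 82: fwd; pos6(id63) recv 56: drop; pos1(id43) recv 63: fwd
Round 3: pos6(id63) recv 82: fwd; pos2(id55) recv 63: fwd
Round 4: pos0(id15) recv 82: fwd; pos3(id82) recv 63: drop
Round 5: pos1(id43) recv 82: fwd
Round 6: pos2(id55) recv 82: fwd
Round 7: pos3(id82) recv 82: ELECTED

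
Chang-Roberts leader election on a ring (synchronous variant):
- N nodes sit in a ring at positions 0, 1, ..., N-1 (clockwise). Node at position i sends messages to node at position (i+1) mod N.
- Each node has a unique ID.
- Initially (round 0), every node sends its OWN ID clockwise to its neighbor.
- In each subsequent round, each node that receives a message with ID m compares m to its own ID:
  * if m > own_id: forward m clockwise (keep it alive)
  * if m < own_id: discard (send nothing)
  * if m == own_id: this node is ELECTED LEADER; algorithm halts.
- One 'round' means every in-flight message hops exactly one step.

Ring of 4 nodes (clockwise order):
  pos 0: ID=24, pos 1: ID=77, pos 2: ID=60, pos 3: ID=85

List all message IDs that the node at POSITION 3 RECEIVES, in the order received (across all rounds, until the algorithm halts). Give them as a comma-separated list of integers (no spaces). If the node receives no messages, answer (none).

Answer: 60,77,85

Derivation:
Round 1: pos1(id77) recv 24: drop; pos2(id60) recv 77: fwd; pos3(id85) recv 60: drop; pos0(id24) recv 85: fwd
Round 2: pos3(id85) recv 77: drop; pos1(id77) recv 85: fwd
Round 3: pos2(id60) recv 85: fwd
Round 4: pos3(id85) recv 85: ELECTED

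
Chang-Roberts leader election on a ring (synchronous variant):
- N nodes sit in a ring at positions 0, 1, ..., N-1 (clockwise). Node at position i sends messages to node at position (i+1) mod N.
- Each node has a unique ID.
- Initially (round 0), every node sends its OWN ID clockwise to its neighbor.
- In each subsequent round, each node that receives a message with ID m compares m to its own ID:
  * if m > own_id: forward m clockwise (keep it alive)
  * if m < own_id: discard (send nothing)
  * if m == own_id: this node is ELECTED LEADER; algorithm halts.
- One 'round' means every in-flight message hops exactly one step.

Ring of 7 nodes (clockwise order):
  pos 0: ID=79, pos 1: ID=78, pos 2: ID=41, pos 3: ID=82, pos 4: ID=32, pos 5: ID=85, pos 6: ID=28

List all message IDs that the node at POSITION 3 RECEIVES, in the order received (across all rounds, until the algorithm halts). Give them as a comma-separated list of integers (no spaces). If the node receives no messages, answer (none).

Round 1: pos1(id78) recv 79: fwd; pos2(id41) recv 78: fwd; pos3(id82) recv 41: drop; pos4(id32) recv 82: fwd; pos5(id85) recv 32: drop; pos6(id28) recv 85: fwd; pos0(id79) recv 28: drop
Round 2: pos2(id41) recv 79: fwd; pos3(id82) recv 78: drop; pos5(id85) recv 82: drop; pos0(id79) recv 85: fwd
Round 3: pos3(id82) recv 79: drop; pos1(id78) recv 85: fwd
Round 4: pos2(id41) recv 85: fwd
Round 5: pos3(id82) recv 85: fwd
Round 6: pos4(id32) recv 85: fwd
Round 7: pos5(id85) recv 85: ELECTED

Answer: 41,78,79,85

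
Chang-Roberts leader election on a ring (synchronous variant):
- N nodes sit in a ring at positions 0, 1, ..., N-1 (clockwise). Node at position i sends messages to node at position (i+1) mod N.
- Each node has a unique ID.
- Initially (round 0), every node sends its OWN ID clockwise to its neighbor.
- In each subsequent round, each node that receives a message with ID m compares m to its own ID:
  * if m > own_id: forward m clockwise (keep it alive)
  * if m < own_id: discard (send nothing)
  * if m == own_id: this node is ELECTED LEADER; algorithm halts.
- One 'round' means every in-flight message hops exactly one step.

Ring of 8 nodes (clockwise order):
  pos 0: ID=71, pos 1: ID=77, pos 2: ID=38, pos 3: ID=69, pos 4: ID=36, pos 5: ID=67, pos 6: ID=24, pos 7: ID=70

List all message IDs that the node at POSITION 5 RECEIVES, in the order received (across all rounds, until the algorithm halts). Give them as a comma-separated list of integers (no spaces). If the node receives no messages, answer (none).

Answer: 36,69,77

Derivation:
Round 1: pos1(id77) recv 71: drop; pos2(id38) recv 77: fwd; pos3(id69) recv 38: drop; pos4(id36) recv 69: fwd; pos5(id67) recv 36: drop; pos6(id24) recv 67: fwd; pos7(id70) recv 24: drop; pos0(id71) recv 70: drop
Round 2: pos3(id69) recv 77: fwd; pos5(id67) recv 69: fwd; pos7(id70) recv 67: drop
Round 3: pos4(id36) recv 77: fwd; pos6(id24) recv 69: fwd
Round 4: pos5(id67) recv 77: fwd; pos7(id70) recv 69: drop
Round 5: pos6(id24) recv 77: fwd
Round 6: pos7(id70) recv 77: fwd
Round 7: pos0(id71) recv 77: fwd
Round 8: pos1(id77) recv 77: ELECTED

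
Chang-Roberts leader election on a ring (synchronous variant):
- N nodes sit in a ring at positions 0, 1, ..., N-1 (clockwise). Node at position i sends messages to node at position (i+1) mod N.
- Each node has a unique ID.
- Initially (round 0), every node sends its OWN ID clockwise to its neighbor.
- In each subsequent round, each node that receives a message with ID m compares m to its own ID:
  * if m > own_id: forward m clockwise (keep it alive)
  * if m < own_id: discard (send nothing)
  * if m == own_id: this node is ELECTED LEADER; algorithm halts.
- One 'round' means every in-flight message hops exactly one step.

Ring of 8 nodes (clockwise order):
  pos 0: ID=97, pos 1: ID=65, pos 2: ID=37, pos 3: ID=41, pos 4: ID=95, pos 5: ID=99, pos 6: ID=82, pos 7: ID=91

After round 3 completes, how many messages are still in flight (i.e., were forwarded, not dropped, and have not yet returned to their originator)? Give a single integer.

Answer: 2

Derivation:
Round 1: pos1(id65) recv 97: fwd; pos2(id37) recv 65: fwd; pos3(id41) recv 37: drop; pos4(id95) recv 41: drop; pos5(id99) recv 95: drop; pos6(id82) recv 99: fwd; pos7(id91) recv 82: drop; pos0(id97) recv 91: drop
Round 2: pos2(id37) recv 97: fwd; pos3(id41) recv 65: fwd; pos7(id91) recv 99: fwd
Round 3: pos3(id41) recv 97: fwd; pos4(id95) recv 65: drop; pos0(id97) recv 99: fwd
After round 3: 2 messages still in flight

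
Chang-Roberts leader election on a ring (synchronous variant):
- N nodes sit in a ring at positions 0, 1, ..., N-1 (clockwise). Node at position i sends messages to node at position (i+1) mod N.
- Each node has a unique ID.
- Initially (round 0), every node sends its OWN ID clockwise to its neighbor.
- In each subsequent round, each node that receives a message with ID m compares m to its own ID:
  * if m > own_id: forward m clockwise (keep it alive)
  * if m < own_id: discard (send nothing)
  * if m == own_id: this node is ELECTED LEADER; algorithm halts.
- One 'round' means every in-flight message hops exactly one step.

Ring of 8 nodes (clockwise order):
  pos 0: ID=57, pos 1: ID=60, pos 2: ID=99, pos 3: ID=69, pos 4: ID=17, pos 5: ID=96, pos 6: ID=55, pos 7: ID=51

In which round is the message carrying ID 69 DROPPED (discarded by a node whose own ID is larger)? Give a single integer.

Round 1: pos1(id60) recv 57: drop; pos2(id99) recv 60: drop; pos3(id69) recv 99: fwd; pos4(id17) recv 69: fwd; pos5(id96) recv 17: drop; pos6(id55) recv 96: fwd; pos7(id51) recv 55: fwd; pos0(id57) recv 51: drop
Round 2: pos4(id17) recv 99: fwd; pos5(id96) recv 69: drop; pos7(id51) recv 96: fwd; pos0(id57) recv 55: drop
Round 3: pos5(id96) recv 99: fwd; pos0(id57) recv 96: fwd
Round 4: pos6(id55) recv 99: fwd; pos1(id60) recv 96: fwd
Round 5: pos7(id51) recv 99: fwd; pos2(id99) recv 96: drop
Round 6: pos0(id57) recv 99: fwd
Round 7: pos1(id60) recv 99: fwd
Round 8: pos2(id99) recv 99: ELECTED
Message ID 69 originates at pos 3; dropped at pos 5 in round 2

Answer: 2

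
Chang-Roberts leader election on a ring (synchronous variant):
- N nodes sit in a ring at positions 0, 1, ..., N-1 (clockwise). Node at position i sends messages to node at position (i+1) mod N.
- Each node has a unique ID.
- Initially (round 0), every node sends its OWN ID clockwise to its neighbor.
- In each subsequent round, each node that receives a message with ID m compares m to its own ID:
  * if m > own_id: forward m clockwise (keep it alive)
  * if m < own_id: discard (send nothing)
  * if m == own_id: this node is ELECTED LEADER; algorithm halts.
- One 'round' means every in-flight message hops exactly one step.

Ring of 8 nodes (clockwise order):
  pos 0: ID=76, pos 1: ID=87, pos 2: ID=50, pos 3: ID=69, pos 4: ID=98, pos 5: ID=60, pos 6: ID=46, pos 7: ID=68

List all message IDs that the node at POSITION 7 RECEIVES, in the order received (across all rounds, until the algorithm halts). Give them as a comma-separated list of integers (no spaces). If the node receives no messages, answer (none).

Round 1: pos1(id87) recv 76: drop; pos2(id50) recv 87: fwd; pos3(id69) recv 50: drop; pos4(id98) recv 69: drop; pos5(id60) recv 98: fwd; pos6(id46) recv 60: fwd; pos7(id68) recv 46: drop; pos0(id76) recv 68: drop
Round 2: pos3(id69) recv 87: fwd; pos6(id46) recv 98: fwd; pos7(id68) recv 60: drop
Round 3: pos4(id98) recv 87: drop; pos7(id68) recv 98: fwd
Round 4: pos0(id76) recv 98: fwd
Round 5: pos1(id87) recv 98: fwd
Round 6: pos2(id50) recv 98: fwd
Round 7: pos3(id69) recv 98: fwd
Round 8: pos4(id98) recv 98: ELECTED

Answer: 46,60,98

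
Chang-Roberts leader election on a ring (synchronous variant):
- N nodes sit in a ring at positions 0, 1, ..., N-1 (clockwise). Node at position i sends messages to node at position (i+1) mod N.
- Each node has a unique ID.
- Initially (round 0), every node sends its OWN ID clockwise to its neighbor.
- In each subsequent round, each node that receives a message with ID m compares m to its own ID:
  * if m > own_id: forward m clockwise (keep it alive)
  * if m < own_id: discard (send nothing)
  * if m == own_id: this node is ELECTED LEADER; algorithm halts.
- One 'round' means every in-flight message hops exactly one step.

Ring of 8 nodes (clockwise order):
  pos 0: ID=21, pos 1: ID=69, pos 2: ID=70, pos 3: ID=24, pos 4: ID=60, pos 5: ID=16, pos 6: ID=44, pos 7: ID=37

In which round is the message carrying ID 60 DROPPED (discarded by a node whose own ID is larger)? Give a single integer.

Round 1: pos1(id69) recv 21: drop; pos2(id70) recv 69: drop; pos3(id24) recv 70: fwd; pos4(id60) recv 24: drop; pos5(id16) recv 60: fwd; pos6(id44) recv 16: drop; pos7(id37) recv 44: fwd; pos0(id21) recv 37: fwd
Round 2: pos4(id60) recv 70: fwd; pos6(id44) recv 60: fwd; pos0(id21) recv 44: fwd; pos1(id69) recv 37: drop
Round 3: pos5(id16) recv 70: fwd; pos7(id37) recv 60: fwd; pos1(id69) recv 44: drop
Round 4: pos6(id44) recv 70: fwd; pos0(id21) recv 60: fwd
Round 5: pos7(id37) recv 70: fwd; pos1(id69) recv 60: drop
Round 6: pos0(id21) recv 70: fwd
Round 7: pos1(id69) recv 70: fwd
Round 8: pos2(id70) recv 70: ELECTED
Message ID 60 originates at pos 4; dropped at pos 1 in round 5

Answer: 5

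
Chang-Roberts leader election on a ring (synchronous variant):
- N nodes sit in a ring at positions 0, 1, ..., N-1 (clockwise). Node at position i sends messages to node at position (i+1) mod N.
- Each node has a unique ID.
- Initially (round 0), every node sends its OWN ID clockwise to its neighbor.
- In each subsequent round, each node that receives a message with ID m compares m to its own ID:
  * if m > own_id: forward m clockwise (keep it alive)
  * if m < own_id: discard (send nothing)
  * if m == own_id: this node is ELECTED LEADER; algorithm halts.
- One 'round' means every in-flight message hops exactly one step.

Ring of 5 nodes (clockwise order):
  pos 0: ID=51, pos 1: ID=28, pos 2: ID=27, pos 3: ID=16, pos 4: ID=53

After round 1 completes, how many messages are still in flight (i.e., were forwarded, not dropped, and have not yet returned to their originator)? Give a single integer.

Answer: 4

Derivation:
Round 1: pos1(id28) recv 51: fwd; pos2(id27) recv 28: fwd; pos3(id16) recv 27: fwd; pos4(id53) recv 16: drop; pos0(id51) recv 53: fwd
After round 1: 4 messages still in flight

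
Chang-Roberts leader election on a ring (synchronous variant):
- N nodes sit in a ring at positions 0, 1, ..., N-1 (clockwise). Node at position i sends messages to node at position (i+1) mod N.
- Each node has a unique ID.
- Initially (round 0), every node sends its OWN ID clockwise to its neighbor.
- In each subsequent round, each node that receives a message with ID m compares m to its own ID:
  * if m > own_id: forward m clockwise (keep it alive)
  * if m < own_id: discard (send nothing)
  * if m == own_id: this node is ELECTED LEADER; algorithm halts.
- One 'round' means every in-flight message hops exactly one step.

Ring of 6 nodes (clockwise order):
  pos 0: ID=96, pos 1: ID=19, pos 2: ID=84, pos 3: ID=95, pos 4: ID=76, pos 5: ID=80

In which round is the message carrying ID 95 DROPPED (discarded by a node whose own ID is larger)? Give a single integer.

Round 1: pos1(id19) recv 96: fwd; pos2(id84) recv 19: drop; pos3(id95) recv 84: drop; pos4(id76) recv 95: fwd; pos5(id80) recv 76: drop; pos0(id96) recv 80: drop
Round 2: pos2(id84) recv 96: fwd; pos5(id80) recv 95: fwd
Round 3: pos3(id95) recv 96: fwd; pos0(id96) recv 95: drop
Round 4: pos4(id76) recv 96: fwd
Round 5: pos5(id80) recv 96: fwd
Round 6: pos0(id96) recv 96: ELECTED
Message ID 95 originates at pos 3; dropped at pos 0 in round 3

Answer: 3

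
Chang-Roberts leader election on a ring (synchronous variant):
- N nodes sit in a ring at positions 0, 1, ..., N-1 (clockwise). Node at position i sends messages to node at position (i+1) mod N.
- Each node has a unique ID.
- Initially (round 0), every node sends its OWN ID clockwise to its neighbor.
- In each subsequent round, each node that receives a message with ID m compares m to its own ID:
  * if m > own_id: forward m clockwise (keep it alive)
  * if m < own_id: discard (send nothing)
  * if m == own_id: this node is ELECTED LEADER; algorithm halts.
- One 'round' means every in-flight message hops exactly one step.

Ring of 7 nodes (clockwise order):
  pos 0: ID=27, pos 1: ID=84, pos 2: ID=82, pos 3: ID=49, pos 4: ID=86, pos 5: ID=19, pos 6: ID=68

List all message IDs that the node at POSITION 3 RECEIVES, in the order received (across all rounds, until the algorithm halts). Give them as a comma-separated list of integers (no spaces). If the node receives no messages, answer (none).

Answer: 82,84,86

Derivation:
Round 1: pos1(id84) recv 27: drop; pos2(id82) recv 84: fwd; pos3(id49) recv 82: fwd; pos4(id86) recv 49: drop; pos5(id19) recv 86: fwd; pos6(id68) recv 19: drop; pos0(id27) recv 68: fwd
Round 2: pos3(id49) recv 84: fwd; pos4(id86) recv 82: drop; pos6(id68) recv 86: fwd; pos1(id84) recv 68: drop
Round 3: pos4(id86) recv 84: drop; pos0(id27) recv 86: fwd
Round 4: pos1(id84) recv 86: fwd
Round 5: pos2(id82) recv 86: fwd
Round 6: pos3(id49) recv 86: fwd
Round 7: pos4(id86) recv 86: ELECTED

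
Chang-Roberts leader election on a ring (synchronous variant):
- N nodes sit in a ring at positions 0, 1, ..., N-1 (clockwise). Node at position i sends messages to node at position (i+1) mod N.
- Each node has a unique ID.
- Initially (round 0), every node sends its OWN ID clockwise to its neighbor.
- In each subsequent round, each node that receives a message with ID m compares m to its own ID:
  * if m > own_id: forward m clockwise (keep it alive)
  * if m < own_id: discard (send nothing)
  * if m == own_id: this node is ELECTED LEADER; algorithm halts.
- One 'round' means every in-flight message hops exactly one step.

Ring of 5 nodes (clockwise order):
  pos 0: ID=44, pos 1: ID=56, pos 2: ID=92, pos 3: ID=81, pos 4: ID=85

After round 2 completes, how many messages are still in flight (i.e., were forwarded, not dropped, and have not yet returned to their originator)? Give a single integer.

Answer: 2

Derivation:
Round 1: pos1(id56) recv 44: drop; pos2(id92) recv 56: drop; pos3(id81) recv 92: fwd; pos4(id85) recv 81: drop; pos0(id44) recv 85: fwd
Round 2: pos4(id85) recv 92: fwd; pos1(id56) recv 85: fwd
After round 2: 2 messages still in flight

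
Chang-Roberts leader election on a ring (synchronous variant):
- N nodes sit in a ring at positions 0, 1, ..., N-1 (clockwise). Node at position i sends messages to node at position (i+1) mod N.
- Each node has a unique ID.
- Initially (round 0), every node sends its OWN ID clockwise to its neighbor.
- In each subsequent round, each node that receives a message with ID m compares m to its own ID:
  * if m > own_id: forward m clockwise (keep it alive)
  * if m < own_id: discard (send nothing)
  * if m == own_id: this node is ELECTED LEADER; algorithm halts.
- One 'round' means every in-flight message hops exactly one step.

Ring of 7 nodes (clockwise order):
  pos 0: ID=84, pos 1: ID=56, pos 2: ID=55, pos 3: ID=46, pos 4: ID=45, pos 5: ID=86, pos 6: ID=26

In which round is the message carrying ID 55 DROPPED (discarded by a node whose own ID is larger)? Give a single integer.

Round 1: pos1(id56) recv 84: fwd; pos2(id55) recv 56: fwd; pos3(id46) recv 55: fwd; pos4(id45) recv 46: fwd; pos5(id86) recv 45: drop; pos6(id26) recv 86: fwd; pos0(id84) recv 26: drop
Round 2: pos2(id55) recv 84: fwd; pos3(id46) recv 56: fwd; pos4(id45) recv 55: fwd; pos5(id86) recv 46: drop; pos0(id84) recv 86: fwd
Round 3: pos3(id46) recv 84: fwd; pos4(id45) recv 56: fwd; pos5(id86) recv 55: drop; pos1(id56) recv 86: fwd
Round 4: pos4(id45) recv 84: fwd; pos5(id86) recv 56: drop; pos2(id55) recv 86: fwd
Round 5: pos5(id86) recv 84: drop; pos3(id46) recv 86: fwd
Round 6: pos4(id45) recv 86: fwd
Round 7: pos5(id86) recv 86: ELECTED
Message ID 55 originates at pos 2; dropped at pos 5 in round 3

Answer: 3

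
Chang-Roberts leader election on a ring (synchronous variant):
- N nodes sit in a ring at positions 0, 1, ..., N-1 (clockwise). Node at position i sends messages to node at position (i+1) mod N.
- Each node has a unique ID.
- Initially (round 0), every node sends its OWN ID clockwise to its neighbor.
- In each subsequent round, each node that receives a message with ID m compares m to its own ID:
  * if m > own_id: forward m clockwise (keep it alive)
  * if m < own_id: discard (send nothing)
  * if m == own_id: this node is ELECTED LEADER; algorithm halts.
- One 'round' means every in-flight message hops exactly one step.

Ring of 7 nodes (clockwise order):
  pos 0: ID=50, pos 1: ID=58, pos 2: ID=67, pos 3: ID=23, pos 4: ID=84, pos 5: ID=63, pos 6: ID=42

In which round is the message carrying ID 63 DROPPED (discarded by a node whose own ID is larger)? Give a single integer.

Answer: 4

Derivation:
Round 1: pos1(id58) recv 50: drop; pos2(id67) recv 58: drop; pos3(id23) recv 67: fwd; pos4(id84) recv 23: drop; pos5(id63) recv 84: fwd; pos6(id42) recv 63: fwd; pos0(id50) recv 42: drop
Round 2: pos4(id84) recv 67: drop; pos6(id42) recv 84: fwd; pos0(id50) recv 63: fwd
Round 3: pos0(id50) recv 84: fwd; pos1(id58) recv 63: fwd
Round 4: pos1(id58) recv 84: fwd; pos2(id67) recv 63: drop
Round 5: pos2(id67) recv 84: fwd
Round 6: pos3(id23) recv 84: fwd
Round 7: pos4(id84) recv 84: ELECTED
Message ID 63 originates at pos 5; dropped at pos 2 in round 4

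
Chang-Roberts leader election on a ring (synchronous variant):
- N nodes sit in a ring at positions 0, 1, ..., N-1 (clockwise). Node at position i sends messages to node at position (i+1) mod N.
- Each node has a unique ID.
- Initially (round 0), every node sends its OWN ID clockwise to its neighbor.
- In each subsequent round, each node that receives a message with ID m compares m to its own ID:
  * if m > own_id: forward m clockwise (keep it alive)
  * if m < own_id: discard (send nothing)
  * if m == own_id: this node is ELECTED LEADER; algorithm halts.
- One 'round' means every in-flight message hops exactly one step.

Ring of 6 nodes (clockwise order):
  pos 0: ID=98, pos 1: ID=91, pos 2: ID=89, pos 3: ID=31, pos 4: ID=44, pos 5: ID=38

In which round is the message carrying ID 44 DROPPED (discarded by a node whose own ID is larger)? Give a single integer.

Answer: 2

Derivation:
Round 1: pos1(id91) recv 98: fwd; pos2(id89) recv 91: fwd; pos3(id31) recv 89: fwd; pos4(id44) recv 31: drop; pos5(id38) recv 44: fwd; pos0(id98) recv 38: drop
Round 2: pos2(id89) recv 98: fwd; pos3(id31) recv 91: fwd; pos4(id44) recv 89: fwd; pos0(id98) recv 44: drop
Round 3: pos3(id31) recv 98: fwd; pos4(id44) recv 91: fwd; pos5(id38) recv 89: fwd
Round 4: pos4(id44) recv 98: fwd; pos5(id38) recv 91: fwd; pos0(id98) recv 89: drop
Round 5: pos5(id38) recv 98: fwd; pos0(id98) recv 91: drop
Round 6: pos0(id98) recv 98: ELECTED
Message ID 44 originates at pos 4; dropped at pos 0 in round 2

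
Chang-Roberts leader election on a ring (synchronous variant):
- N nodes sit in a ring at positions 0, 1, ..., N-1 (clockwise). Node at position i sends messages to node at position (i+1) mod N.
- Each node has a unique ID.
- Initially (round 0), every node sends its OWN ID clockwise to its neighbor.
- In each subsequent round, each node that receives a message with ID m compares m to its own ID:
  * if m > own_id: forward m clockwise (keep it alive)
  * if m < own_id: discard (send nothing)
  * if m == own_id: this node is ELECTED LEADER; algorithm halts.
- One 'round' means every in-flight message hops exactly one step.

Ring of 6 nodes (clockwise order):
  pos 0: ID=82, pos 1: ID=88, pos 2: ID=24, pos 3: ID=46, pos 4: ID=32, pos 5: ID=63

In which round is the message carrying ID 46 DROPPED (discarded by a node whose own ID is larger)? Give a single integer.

Answer: 2

Derivation:
Round 1: pos1(id88) recv 82: drop; pos2(id24) recv 88: fwd; pos3(id46) recv 24: drop; pos4(id32) recv 46: fwd; pos5(id63) recv 32: drop; pos0(id82) recv 63: drop
Round 2: pos3(id46) recv 88: fwd; pos5(id63) recv 46: drop
Round 3: pos4(id32) recv 88: fwd
Round 4: pos5(id63) recv 88: fwd
Round 5: pos0(id82) recv 88: fwd
Round 6: pos1(id88) recv 88: ELECTED
Message ID 46 originates at pos 3; dropped at pos 5 in round 2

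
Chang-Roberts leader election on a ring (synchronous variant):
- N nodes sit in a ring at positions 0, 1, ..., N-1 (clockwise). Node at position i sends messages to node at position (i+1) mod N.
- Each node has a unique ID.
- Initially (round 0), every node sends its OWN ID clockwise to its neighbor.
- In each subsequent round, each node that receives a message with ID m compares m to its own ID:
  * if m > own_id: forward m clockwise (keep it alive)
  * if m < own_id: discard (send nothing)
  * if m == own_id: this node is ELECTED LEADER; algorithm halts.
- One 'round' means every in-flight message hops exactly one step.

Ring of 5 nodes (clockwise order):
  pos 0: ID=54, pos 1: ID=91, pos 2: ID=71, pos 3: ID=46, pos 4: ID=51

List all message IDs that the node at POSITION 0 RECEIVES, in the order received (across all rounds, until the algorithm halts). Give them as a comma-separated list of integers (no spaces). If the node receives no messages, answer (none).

Round 1: pos1(id91) recv 54: drop; pos2(id71) recv 91: fwd; pos3(id46) recv 71: fwd; pos4(id51) recv 46: drop; pos0(id54) recv 51: drop
Round 2: pos3(id46) recv 91: fwd; pos4(id51) recv 71: fwd
Round 3: pos4(id51) recv 91: fwd; pos0(id54) recv 71: fwd
Round 4: pos0(id54) recv 91: fwd; pos1(id91) recv 71: drop
Round 5: pos1(id91) recv 91: ELECTED

Answer: 51,71,91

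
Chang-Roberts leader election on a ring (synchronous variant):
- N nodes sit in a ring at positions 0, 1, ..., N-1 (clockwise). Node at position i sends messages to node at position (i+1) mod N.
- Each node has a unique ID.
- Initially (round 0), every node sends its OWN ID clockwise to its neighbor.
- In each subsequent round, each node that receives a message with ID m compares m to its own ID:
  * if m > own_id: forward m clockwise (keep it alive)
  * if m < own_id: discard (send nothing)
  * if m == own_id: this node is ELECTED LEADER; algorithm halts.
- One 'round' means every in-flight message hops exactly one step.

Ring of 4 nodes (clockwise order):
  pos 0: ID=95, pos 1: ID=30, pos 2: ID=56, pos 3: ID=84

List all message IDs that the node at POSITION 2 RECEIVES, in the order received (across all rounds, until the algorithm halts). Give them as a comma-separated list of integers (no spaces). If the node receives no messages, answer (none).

Answer: 30,95

Derivation:
Round 1: pos1(id30) recv 95: fwd; pos2(id56) recv 30: drop; pos3(id84) recv 56: drop; pos0(id95) recv 84: drop
Round 2: pos2(id56) recv 95: fwd
Round 3: pos3(id84) recv 95: fwd
Round 4: pos0(id95) recv 95: ELECTED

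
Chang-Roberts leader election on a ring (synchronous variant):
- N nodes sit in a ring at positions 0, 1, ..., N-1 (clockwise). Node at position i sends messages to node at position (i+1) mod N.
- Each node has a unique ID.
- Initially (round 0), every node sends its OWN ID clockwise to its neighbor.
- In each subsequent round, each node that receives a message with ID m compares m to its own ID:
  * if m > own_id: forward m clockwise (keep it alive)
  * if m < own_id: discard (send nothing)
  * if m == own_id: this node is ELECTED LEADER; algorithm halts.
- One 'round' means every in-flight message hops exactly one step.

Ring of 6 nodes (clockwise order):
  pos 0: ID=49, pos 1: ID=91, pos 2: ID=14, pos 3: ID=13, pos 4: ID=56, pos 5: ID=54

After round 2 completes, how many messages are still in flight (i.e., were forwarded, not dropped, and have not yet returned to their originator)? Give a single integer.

Answer: 2

Derivation:
Round 1: pos1(id91) recv 49: drop; pos2(id14) recv 91: fwd; pos3(id13) recv 14: fwd; pos4(id56) recv 13: drop; pos5(id54) recv 56: fwd; pos0(id49) recv 54: fwd
Round 2: pos3(id13) recv 91: fwd; pos4(id56) recv 14: drop; pos0(id49) recv 56: fwd; pos1(id91) recv 54: drop
After round 2: 2 messages still in flight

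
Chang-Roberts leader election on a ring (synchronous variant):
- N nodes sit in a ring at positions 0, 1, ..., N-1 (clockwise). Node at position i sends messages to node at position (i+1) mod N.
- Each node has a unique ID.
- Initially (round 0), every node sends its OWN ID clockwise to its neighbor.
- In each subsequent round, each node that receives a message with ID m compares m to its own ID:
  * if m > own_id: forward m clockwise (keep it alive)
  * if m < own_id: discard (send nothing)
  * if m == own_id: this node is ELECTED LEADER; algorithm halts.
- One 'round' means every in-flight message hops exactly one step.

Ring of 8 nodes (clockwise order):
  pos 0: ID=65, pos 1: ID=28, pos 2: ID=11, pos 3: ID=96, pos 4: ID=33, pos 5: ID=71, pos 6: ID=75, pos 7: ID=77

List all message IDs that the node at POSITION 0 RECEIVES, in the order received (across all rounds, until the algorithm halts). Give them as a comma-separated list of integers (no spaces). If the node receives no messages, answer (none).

Answer: 77,96

Derivation:
Round 1: pos1(id28) recv 65: fwd; pos2(id11) recv 28: fwd; pos3(id96) recv 11: drop; pos4(id33) recv 96: fwd; pos5(id71) recv 33: drop; pos6(id75) recv 71: drop; pos7(id77) recv 75: drop; pos0(id65) recv 77: fwd
Round 2: pos2(id11) recv 65: fwd; pos3(id96) recv 28: drop; pos5(id71) recv 96: fwd; pos1(id28) recv 77: fwd
Round 3: pos3(id96) recv 65: drop; pos6(id75) recv 96: fwd; pos2(id11) recv 77: fwd
Round 4: pos7(id77) recv 96: fwd; pos3(id96) recv 77: drop
Round 5: pos0(id65) recv 96: fwd
Round 6: pos1(id28) recv 96: fwd
Round 7: pos2(id11) recv 96: fwd
Round 8: pos3(id96) recv 96: ELECTED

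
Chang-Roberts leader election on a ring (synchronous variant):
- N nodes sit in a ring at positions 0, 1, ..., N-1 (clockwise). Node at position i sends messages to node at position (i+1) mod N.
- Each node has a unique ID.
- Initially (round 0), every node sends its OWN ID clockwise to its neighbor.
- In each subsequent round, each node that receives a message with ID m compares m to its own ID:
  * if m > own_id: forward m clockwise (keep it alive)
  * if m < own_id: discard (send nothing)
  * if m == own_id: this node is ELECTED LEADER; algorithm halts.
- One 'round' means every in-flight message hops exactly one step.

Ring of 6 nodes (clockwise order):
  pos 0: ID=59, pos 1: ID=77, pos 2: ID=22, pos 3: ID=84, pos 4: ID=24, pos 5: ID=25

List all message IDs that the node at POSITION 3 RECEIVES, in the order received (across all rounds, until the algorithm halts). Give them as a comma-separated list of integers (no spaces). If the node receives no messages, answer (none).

Answer: 22,77,84

Derivation:
Round 1: pos1(id77) recv 59: drop; pos2(id22) recv 77: fwd; pos3(id84) recv 22: drop; pos4(id24) recv 84: fwd; pos5(id25) recv 24: drop; pos0(id59) recv 25: drop
Round 2: pos3(id84) recv 77: drop; pos5(id25) recv 84: fwd
Round 3: pos0(id59) recv 84: fwd
Round 4: pos1(id77) recv 84: fwd
Round 5: pos2(id22) recv 84: fwd
Round 6: pos3(id84) recv 84: ELECTED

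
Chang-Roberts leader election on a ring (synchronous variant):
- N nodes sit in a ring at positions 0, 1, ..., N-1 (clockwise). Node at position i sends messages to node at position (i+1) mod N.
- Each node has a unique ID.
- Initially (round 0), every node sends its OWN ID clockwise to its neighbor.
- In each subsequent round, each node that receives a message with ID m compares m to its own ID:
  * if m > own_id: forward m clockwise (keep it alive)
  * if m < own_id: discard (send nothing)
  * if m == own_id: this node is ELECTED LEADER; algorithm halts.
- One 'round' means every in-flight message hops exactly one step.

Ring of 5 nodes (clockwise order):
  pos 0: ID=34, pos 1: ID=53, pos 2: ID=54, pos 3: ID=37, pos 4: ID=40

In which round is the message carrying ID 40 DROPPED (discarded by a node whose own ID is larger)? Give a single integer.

Answer: 2

Derivation:
Round 1: pos1(id53) recv 34: drop; pos2(id54) recv 53: drop; pos3(id37) recv 54: fwd; pos4(id40) recv 37: drop; pos0(id34) recv 40: fwd
Round 2: pos4(id40) recv 54: fwd; pos1(id53) recv 40: drop
Round 3: pos0(id34) recv 54: fwd
Round 4: pos1(id53) recv 54: fwd
Round 5: pos2(id54) recv 54: ELECTED
Message ID 40 originates at pos 4; dropped at pos 1 in round 2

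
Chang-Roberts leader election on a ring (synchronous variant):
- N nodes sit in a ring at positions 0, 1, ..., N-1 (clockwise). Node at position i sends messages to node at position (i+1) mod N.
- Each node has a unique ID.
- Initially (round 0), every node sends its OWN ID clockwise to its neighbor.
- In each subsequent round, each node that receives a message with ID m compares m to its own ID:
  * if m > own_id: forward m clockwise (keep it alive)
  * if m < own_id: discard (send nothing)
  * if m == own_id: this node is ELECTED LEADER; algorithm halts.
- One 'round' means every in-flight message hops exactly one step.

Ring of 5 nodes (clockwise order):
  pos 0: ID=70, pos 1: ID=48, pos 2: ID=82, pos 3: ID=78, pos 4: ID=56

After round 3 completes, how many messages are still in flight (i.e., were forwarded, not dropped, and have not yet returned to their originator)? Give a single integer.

Answer: 2

Derivation:
Round 1: pos1(id48) recv 70: fwd; pos2(id82) recv 48: drop; pos3(id78) recv 82: fwd; pos4(id56) recv 78: fwd; pos0(id70) recv 56: drop
Round 2: pos2(id82) recv 70: drop; pos4(id56) recv 82: fwd; pos0(id70) recv 78: fwd
Round 3: pos0(id70) recv 82: fwd; pos1(id48) recv 78: fwd
After round 3: 2 messages still in flight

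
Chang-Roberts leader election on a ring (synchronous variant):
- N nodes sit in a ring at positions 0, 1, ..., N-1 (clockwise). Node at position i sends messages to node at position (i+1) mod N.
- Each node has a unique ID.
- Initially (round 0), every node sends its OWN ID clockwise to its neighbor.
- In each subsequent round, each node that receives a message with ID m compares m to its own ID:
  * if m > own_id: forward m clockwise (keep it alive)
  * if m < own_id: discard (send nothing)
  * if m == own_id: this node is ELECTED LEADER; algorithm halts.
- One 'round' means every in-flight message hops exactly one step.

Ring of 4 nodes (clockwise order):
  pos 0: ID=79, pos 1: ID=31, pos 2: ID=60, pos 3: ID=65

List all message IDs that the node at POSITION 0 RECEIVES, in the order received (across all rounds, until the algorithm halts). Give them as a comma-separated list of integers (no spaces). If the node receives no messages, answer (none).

Answer: 65,79

Derivation:
Round 1: pos1(id31) recv 79: fwd; pos2(id60) recv 31: drop; pos3(id65) recv 60: drop; pos0(id79) recv 65: drop
Round 2: pos2(id60) recv 79: fwd
Round 3: pos3(id65) recv 79: fwd
Round 4: pos0(id79) recv 79: ELECTED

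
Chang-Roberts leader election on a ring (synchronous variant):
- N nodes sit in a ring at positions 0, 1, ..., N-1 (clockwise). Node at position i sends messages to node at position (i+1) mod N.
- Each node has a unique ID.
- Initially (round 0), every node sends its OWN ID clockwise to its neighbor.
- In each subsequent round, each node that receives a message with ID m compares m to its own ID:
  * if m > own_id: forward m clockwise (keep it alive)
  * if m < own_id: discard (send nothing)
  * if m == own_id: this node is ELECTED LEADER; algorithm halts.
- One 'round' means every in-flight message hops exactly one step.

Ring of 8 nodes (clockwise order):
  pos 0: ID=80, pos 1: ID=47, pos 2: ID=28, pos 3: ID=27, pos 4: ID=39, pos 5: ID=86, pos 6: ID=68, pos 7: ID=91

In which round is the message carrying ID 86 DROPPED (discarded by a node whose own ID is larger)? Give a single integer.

Round 1: pos1(id47) recv 80: fwd; pos2(id28) recv 47: fwd; pos3(id27) recv 28: fwd; pos4(id39) recv 27: drop; pos5(id86) recv 39: drop; pos6(id68) recv 86: fwd; pos7(id91) recv 68: drop; pos0(id80) recv 91: fwd
Round 2: pos2(id28) recv 80: fwd; pos3(id27) recv 47: fwd; pos4(id39) recv 28: drop; pos7(id91) recv 86: drop; pos1(id47) recv 91: fwd
Round 3: pos3(id27) recv 80: fwd; pos4(id39) recv 47: fwd; pos2(id28) recv 91: fwd
Round 4: pos4(id39) recv 80: fwd; pos5(id86) recv 47: drop; pos3(id27) recv 91: fwd
Round 5: pos5(id86) recv 80: drop; pos4(id39) recv 91: fwd
Round 6: pos5(id86) recv 91: fwd
Round 7: pos6(id68) recv 91: fwd
Round 8: pos7(id91) recv 91: ELECTED
Message ID 86 originates at pos 5; dropped at pos 7 in round 2

Answer: 2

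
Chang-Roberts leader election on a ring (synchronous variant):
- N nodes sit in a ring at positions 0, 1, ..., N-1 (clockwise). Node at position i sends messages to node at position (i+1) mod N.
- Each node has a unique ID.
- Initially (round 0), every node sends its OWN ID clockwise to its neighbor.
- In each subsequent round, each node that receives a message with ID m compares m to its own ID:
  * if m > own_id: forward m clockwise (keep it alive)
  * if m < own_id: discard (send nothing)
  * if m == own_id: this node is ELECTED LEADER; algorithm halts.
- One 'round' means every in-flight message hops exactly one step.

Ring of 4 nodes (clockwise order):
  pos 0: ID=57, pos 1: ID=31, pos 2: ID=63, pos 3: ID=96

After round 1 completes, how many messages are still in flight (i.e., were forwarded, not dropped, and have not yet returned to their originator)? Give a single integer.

Round 1: pos1(id31) recv 57: fwd; pos2(id63) recv 31: drop; pos3(id96) recv 63: drop; pos0(id57) recv 96: fwd
After round 1: 2 messages still in flight

Answer: 2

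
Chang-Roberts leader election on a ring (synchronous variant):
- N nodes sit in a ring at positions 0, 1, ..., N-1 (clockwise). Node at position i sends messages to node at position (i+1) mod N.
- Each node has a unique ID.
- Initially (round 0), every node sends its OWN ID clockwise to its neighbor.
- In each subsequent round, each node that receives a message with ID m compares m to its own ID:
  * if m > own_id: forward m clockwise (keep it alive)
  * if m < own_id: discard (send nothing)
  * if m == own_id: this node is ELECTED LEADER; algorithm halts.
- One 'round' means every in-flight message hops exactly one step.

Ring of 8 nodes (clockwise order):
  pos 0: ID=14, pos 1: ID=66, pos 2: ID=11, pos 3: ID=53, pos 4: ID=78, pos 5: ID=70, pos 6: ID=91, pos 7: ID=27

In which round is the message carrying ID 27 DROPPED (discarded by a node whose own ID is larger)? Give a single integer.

Round 1: pos1(id66) recv 14: drop; pos2(id11) recv 66: fwd; pos3(id53) recv 11: drop; pos4(id78) recv 53: drop; pos5(id70) recv 78: fwd; pos6(id91) recv 70: drop; pos7(id27) recv 91: fwd; pos0(id14) recv 27: fwd
Round 2: pos3(id53) recv 66: fwd; pos6(id91) recv 78: drop; pos0(id14) recv 91: fwd; pos1(id66) recv 27: drop
Round 3: pos4(id78) recv 66: drop; pos1(id66) recv 91: fwd
Round 4: pos2(id11) recv 91: fwd
Round 5: pos3(id53) recv 91: fwd
Round 6: pos4(id78) recv 91: fwd
Round 7: pos5(id70) recv 91: fwd
Round 8: pos6(id91) recv 91: ELECTED
Message ID 27 originates at pos 7; dropped at pos 1 in round 2

Answer: 2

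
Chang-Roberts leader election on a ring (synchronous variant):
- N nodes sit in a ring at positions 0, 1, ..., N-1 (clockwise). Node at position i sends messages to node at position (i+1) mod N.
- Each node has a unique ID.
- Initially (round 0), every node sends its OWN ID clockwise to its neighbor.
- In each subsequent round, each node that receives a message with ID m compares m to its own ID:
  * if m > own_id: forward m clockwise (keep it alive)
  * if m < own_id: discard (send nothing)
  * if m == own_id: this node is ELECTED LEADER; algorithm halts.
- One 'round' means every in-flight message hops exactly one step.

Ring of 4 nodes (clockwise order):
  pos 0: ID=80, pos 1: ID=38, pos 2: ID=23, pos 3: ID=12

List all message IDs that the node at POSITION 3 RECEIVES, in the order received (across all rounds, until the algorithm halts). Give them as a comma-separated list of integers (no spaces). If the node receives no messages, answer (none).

Round 1: pos1(id38) recv 80: fwd; pos2(id23) recv 38: fwd; pos3(id12) recv 23: fwd; pos0(id80) recv 12: drop
Round 2: pos2(id23) recv 80: fwd; pos3(id12) recv 38: fwd; pos0(id80) recv 23: drop
Round 3: pos3(id12) recv 80: fwd; pos0(id80) recv 38: drop
Round 4: pos0(id80) recv 80: ELECTED

Answer: 23,38,80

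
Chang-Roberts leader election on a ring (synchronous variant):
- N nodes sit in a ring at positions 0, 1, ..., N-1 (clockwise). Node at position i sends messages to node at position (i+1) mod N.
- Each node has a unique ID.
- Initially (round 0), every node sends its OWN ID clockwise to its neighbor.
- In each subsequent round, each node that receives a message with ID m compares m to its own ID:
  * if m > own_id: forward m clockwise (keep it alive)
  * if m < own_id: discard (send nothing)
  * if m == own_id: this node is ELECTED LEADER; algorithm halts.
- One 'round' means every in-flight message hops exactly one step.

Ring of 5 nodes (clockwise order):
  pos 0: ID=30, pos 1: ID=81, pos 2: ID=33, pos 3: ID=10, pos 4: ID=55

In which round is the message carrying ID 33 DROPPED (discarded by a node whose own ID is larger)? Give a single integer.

Round 1: pos1(id81) recv 30: drop; pos2(id33) recv 81: fwd; pos3(id10) recv 33: fwd; pos4(id55) recv 10: drop; pos0(id30) recv 55: fwd
Round 2: pos3(id10) recv 81: fwd; pos4(id55) recv 33: drop; pos1(id81) recv 55: drop
Round 3: pos4(id55) recv 81: fwd
Round 4: pos0(id30) recv 81: fwd
Round 5: pos1(id81) recv 81: ELECTED
Message ID 33 originates at pos 2; dropped at pos 4 in round 2

Answer: 2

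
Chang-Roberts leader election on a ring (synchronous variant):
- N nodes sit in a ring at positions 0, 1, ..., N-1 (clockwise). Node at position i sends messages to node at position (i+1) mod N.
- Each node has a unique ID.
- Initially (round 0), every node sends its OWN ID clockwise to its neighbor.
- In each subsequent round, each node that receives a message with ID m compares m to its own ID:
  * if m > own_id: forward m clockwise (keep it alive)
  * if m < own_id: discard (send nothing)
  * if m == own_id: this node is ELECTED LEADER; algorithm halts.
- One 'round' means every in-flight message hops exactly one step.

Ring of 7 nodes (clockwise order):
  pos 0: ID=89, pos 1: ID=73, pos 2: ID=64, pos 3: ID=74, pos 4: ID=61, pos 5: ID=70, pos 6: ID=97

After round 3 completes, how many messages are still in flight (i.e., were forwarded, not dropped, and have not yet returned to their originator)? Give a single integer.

Round 1: pos1(id73) recv 89: fwd; pos2(id64) recv 73: fwd; pos3(id74) recv 64: drop; pos4(id61) recv 74: fwd; pos5(id70) recv 61: drop; pos6(id97) recv 70: drop; pos0(id89) recv 97: fwd
Round 2: pos2(id64) recv 89: fwd; pos3(id74) recv 73: drop; pos5(id70) recv 74: fwd; pos1(id73) recv 97: fwd
Round 3: pos3(id74) recv 89: fwd; pos6(id97) recv 74: drop; pos2(id64) recv 97: fwd
After round 3: 2 messages still in flight

Answer: 2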